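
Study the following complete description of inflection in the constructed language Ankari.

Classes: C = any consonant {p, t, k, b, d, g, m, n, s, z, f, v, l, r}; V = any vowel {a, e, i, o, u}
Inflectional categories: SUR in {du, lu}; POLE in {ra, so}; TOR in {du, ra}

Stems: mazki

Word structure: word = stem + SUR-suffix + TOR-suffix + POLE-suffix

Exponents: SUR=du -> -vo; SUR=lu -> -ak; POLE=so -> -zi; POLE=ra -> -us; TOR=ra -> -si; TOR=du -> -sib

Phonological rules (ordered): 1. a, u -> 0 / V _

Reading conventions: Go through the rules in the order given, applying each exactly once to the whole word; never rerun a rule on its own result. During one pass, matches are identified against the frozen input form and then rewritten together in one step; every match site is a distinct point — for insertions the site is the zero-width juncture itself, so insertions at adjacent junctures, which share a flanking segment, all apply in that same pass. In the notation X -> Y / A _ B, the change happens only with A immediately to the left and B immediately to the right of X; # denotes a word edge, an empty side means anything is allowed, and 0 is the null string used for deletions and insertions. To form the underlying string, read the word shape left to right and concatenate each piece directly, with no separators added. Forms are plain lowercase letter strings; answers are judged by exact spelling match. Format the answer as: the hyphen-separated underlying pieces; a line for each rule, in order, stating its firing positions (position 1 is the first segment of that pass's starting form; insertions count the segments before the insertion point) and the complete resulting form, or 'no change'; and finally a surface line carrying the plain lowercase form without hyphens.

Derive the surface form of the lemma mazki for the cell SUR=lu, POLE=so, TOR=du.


underlying: mazki-ak-sib-zi
1. a, u -> 0 / V _: fires at position(s) 6: mazkiksibzi
surface: mazkiksibzi


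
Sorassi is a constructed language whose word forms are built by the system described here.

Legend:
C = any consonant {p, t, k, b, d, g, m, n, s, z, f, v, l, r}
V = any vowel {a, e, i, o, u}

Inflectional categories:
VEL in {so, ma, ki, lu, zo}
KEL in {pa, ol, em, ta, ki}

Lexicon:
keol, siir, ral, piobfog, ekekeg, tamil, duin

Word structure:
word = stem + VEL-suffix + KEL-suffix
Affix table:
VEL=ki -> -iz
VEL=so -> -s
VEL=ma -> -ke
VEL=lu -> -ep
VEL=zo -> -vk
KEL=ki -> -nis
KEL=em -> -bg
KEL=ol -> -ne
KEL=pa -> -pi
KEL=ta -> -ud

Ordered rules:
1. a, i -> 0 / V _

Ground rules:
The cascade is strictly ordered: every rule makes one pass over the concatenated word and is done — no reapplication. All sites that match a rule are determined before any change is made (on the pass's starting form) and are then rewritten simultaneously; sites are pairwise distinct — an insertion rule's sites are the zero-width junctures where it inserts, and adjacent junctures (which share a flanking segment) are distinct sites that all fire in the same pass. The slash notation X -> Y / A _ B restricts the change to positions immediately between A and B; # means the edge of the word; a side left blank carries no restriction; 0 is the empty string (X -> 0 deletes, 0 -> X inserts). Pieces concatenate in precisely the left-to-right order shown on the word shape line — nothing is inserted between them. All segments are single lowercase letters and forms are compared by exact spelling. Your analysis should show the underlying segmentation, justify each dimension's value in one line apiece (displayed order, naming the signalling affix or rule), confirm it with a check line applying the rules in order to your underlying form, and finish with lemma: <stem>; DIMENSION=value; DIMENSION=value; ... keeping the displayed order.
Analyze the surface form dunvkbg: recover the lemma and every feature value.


underlying: duin-vk-bg
VEL=zo - signalled by the affix -vk
KEL=em - signalled by the affix -bg
check: duinvkbg -> dunvkbg
lemma: duin; VEL=zo; KEL=em


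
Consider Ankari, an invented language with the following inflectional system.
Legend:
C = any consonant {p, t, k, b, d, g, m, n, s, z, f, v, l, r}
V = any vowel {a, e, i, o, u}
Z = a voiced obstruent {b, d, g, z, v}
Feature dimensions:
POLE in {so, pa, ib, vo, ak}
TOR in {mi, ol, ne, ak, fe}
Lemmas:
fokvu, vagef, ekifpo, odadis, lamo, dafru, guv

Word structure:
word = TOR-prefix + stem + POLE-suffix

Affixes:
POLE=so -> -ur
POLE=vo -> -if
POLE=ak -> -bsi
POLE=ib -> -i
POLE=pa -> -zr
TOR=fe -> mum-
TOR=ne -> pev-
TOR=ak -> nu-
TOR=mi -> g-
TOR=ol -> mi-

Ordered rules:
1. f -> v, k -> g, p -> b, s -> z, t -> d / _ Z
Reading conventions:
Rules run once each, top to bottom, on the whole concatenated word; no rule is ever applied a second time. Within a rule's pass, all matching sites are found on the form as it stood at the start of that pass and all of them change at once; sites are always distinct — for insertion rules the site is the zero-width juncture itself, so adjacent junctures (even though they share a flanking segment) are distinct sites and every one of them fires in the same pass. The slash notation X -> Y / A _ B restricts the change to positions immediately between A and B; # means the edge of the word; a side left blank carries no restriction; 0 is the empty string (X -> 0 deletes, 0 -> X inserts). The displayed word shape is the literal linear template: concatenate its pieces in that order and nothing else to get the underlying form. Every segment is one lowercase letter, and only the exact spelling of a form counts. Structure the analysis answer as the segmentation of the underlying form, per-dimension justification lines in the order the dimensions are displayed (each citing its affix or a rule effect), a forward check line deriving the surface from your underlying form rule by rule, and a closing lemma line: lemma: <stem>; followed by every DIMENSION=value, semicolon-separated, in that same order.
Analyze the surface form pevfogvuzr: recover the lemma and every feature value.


underlying: pev-fokvu-zr
POLE=pa - signalled by the affix -zr
TOR=ne - signalled by the affix pev-
check: pevfokvuzr -> pevfogvuzr
lemma: fokvu; POLE=pa; TOR=ne


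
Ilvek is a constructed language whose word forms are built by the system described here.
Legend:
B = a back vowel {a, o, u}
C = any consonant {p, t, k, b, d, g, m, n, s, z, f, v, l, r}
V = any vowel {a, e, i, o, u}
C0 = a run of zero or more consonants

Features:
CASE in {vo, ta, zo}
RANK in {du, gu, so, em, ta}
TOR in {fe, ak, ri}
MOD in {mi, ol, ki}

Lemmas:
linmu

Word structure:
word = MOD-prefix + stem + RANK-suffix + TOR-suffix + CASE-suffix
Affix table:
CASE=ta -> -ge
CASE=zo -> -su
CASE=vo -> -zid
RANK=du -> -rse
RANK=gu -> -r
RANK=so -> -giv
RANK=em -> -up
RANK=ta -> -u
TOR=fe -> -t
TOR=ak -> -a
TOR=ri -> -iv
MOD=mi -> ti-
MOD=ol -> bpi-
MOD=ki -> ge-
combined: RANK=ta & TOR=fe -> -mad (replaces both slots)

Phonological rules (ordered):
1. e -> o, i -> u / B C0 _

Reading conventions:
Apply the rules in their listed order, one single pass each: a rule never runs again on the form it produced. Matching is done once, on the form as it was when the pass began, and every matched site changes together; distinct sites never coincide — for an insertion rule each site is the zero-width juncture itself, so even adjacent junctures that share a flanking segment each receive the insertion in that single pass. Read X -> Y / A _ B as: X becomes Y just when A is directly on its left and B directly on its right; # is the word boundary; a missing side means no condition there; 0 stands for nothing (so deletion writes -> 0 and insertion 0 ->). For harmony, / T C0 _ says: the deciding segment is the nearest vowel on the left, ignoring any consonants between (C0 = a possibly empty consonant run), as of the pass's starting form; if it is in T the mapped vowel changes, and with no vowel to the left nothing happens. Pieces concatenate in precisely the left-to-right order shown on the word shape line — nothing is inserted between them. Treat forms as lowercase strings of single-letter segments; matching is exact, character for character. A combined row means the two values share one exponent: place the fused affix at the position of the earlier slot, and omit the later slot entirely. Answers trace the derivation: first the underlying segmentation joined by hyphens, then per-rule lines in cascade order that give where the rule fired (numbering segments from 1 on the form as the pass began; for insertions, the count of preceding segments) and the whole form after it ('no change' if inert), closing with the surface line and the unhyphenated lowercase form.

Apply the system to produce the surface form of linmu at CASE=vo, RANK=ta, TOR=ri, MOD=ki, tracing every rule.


underlying: ge-linmu-u-iv-zid
1. e -> o, i -> u / B C0 _: fires at position(s) 9: gelinmuuuvzid
surface: gelinmuuuvzid


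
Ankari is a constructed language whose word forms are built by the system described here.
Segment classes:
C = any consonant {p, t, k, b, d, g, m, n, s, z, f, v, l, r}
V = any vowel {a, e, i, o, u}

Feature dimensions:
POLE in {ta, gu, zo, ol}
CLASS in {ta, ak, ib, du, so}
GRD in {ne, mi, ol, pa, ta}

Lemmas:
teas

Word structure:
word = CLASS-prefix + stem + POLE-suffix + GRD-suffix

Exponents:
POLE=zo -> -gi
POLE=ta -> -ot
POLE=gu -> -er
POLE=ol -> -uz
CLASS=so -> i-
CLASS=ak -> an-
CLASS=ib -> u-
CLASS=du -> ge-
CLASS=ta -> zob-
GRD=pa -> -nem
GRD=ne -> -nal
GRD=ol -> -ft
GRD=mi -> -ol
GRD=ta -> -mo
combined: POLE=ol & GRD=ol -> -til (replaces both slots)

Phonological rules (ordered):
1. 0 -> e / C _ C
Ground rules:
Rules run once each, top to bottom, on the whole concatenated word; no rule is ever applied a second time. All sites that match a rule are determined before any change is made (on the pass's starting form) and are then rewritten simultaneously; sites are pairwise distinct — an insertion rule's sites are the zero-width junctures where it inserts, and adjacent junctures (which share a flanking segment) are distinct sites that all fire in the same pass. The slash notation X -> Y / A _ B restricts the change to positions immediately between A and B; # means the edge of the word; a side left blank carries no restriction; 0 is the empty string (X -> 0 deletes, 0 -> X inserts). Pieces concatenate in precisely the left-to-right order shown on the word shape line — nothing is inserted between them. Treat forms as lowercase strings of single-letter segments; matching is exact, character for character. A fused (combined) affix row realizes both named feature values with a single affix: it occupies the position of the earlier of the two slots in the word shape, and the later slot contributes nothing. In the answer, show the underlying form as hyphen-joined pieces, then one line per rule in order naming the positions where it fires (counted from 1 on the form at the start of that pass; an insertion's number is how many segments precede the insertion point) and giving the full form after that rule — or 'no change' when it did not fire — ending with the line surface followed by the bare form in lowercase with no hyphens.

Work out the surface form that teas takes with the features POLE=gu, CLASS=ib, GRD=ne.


underlying: u-teas-er-nal
1. 0 -> e / C _ C: inserts after position(s) 7: uteaserenal
surface: uteaserenal


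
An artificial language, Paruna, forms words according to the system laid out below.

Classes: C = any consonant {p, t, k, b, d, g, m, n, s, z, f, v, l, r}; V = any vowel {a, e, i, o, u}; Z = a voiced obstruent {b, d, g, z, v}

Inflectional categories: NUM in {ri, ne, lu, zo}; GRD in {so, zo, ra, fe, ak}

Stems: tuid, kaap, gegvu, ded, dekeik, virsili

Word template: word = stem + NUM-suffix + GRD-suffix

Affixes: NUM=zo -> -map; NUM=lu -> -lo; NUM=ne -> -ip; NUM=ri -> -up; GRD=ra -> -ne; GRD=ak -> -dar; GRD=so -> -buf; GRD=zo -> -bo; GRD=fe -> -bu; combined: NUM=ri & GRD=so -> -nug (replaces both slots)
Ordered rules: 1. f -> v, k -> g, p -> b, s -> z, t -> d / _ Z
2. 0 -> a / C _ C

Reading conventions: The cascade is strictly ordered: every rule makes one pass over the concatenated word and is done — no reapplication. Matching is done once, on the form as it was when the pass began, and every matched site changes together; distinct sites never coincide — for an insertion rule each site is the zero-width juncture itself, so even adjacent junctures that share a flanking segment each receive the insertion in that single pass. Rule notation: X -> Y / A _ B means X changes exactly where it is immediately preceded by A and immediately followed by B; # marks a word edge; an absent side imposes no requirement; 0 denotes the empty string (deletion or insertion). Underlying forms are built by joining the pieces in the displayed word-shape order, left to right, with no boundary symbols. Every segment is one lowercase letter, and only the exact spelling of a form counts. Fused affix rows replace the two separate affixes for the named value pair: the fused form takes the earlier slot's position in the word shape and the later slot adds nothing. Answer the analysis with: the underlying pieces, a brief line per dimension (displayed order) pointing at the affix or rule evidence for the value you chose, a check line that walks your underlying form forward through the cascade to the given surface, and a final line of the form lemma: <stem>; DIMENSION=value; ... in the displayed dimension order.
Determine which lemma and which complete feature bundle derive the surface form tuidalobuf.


underlying: tuid-lo-buf
NUM=lu - signalled by the affix -lo
GRD=so - signalled by the affix -buf
check: tuidlobuf -> tuidlobuf -> tuidalobuf
lemma: tuid; NUM=lu; GRD=so


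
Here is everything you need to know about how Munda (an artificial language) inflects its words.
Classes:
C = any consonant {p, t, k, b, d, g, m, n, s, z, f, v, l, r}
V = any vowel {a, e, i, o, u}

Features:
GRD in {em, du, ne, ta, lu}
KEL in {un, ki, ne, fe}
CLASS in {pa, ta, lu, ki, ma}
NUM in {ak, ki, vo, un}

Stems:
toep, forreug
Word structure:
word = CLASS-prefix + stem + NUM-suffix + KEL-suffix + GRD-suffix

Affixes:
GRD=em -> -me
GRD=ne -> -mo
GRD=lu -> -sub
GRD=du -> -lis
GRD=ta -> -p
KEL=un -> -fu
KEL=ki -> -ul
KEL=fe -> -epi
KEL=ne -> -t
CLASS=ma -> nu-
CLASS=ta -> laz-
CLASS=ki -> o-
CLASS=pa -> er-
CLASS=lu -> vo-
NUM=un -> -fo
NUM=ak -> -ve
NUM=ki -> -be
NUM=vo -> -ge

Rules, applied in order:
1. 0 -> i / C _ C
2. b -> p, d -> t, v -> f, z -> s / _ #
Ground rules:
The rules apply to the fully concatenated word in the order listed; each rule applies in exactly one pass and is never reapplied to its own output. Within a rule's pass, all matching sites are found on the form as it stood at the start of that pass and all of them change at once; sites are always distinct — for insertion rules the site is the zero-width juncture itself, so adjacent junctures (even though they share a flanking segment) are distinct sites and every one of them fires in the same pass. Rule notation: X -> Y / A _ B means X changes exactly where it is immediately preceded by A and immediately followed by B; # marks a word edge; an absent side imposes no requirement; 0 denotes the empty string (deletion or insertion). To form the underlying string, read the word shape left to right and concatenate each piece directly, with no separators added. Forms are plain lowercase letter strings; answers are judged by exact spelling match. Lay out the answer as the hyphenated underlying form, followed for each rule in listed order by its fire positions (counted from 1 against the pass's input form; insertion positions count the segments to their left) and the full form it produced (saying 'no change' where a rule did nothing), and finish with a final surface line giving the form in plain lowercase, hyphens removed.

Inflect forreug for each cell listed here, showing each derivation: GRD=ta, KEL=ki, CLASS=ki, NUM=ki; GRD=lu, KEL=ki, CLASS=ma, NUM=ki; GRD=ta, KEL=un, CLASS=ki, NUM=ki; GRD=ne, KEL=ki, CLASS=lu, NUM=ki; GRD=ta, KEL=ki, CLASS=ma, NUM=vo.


cell GRD=ta, KEL=ki, CLASS=ki, NUM=ki:
underlying: o-forreug-be-ul-p
1. 0 -> i / C _ C: inserts after position(s) 4, 8, 12: oforireugibeulip
2. b -> p, d -> t, v -> f, z -> s / _ #: no change
surface: oforireugibeulip

cell GRD=lu, KEL=ki, CLASS=ma, NUM=ki:
underlying: nu-forreug-be-ul-sub
1. 0 -> i / C _ C: inserts after position(s) 5, 9, 13: nuforireugibeulisub
2. b -> p, d -> t, v -> f, z -> s / _ #: fires at position(s) 19: nuforireugibeulisup
surface: nuforireugibeulisup

cell GRD=ta, KEL=un, CLASS=ki, NUM=ki:
underlying: o-forreug-be-fu-p
1. 0 -> i / C _ C: inserts after position(s) 4, 8: oforireugibefup
2. b -> p, d -> t, v -> f, z -> s / _ #: no change
surface: oforireugibefup

cell GRD=ne, KEL=ki, CLASS=lu, NUM=ki:
underlying: vo-forreug-be-ul-mo
1. 0 -> i / C _ C: inserts after position(s) 5, 9, 13: voforireugibeulimo
2. b -> p, d -> t, v -> f, z -> s / _ #: no change
surface: voforireugibeulimo

cell GRD=ta, KEL=ki, CLASS=ma, NUM=vo:
underlying: nu-forreug-ge-ul-p
1. 0 -> i / C _ C: inserts after position(s) 5, 9, 13: nuforireugigeulip
2. b -> p, d -> t, v -> f, z -> s / _ #: no change
surface: nuforireugigeulip


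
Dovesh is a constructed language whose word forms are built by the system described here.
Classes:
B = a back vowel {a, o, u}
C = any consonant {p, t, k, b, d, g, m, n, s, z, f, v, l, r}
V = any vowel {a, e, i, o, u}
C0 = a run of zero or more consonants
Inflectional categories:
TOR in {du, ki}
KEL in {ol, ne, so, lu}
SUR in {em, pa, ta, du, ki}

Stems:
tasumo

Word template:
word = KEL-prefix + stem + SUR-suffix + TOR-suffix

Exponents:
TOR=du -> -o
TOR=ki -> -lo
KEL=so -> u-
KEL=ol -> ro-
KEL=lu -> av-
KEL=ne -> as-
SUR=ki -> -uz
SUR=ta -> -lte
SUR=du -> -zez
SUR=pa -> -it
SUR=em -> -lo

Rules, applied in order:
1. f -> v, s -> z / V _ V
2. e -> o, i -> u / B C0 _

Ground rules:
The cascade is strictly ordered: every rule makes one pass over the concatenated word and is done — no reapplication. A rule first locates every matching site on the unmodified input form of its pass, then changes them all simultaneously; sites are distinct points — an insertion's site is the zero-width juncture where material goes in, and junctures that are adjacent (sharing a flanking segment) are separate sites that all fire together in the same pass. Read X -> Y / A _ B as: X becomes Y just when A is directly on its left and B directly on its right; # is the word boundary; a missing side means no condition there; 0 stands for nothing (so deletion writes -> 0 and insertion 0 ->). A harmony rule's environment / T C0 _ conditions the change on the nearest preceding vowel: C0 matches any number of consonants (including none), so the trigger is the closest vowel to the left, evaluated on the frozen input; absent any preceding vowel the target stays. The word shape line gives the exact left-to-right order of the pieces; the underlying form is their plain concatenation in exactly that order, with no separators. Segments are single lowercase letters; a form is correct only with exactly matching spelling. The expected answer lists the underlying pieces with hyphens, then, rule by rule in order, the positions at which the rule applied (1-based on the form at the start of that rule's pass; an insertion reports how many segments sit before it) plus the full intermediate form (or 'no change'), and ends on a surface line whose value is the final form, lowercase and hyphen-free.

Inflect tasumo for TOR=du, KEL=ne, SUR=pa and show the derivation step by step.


underlying: as-tasumo-it-o
1. f -> v, s -> z / V _ V: fires at position(s) 5: astazumoito
2. e -> o, i -> u / B C0 _: fires at position(s) 9: astazumouto
surface: astazumouto


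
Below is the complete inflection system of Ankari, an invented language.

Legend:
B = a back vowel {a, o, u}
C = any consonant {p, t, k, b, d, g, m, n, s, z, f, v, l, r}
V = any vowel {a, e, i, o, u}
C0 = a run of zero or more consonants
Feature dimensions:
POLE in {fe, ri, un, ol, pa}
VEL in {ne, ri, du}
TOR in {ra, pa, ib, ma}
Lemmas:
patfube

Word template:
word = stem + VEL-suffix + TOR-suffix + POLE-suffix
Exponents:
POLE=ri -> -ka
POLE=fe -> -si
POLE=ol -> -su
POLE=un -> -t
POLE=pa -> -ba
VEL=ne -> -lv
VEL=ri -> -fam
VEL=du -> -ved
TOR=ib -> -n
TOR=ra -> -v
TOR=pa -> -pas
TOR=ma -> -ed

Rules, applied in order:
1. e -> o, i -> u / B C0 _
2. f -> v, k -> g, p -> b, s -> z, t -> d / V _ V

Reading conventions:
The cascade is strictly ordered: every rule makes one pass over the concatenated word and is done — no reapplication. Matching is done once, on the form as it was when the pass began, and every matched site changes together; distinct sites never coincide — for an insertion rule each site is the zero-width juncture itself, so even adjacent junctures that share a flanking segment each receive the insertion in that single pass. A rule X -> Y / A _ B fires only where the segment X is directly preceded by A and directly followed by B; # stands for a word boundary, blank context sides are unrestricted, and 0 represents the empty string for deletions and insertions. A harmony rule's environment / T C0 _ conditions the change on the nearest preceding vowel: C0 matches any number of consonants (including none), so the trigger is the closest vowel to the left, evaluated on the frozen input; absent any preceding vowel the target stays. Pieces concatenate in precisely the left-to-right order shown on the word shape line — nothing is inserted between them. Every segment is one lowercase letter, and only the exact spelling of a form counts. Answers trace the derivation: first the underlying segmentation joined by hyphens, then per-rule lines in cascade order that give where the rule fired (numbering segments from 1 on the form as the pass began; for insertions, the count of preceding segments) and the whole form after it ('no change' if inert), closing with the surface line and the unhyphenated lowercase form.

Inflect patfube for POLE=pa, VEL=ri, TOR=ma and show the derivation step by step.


underlying: patfube-fam-ed-ba
1. e -> o, i -> u / B C0 _: fires at position(s) 7, 11: patfubofamodba
2. f -> v, k -> g, p -> b, s -> z, t -> d / V _ V: fires at position(s) 8: patfubovamodba
surface: patfubovamodba


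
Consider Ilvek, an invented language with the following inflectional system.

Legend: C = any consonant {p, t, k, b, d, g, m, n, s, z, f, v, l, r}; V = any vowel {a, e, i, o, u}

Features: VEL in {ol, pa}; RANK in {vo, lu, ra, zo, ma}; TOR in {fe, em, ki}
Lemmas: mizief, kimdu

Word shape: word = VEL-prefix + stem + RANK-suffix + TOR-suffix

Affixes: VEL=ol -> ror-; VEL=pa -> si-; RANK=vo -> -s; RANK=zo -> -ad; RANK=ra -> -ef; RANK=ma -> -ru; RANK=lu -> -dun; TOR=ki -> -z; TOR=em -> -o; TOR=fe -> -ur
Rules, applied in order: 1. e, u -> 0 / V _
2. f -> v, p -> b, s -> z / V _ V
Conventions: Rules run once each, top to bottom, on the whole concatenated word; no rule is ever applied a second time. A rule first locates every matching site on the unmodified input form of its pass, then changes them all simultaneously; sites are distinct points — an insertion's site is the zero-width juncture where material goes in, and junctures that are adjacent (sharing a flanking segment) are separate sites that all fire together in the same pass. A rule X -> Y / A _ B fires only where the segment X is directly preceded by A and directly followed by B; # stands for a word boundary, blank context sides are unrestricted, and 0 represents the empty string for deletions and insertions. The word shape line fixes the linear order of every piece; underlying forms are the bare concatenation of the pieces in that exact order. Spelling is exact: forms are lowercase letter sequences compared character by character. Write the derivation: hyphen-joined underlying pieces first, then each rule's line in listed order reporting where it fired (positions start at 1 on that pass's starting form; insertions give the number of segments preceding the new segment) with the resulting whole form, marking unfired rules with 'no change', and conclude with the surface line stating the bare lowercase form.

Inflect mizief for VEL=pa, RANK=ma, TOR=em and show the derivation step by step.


underlying: si-mizief-ru-o
1. e, u -> 0 / V _: fires at position(s) 7: simizifruo
2. f -> v, p -> b, s -> z / V _ V: no change
surface: simizifruo


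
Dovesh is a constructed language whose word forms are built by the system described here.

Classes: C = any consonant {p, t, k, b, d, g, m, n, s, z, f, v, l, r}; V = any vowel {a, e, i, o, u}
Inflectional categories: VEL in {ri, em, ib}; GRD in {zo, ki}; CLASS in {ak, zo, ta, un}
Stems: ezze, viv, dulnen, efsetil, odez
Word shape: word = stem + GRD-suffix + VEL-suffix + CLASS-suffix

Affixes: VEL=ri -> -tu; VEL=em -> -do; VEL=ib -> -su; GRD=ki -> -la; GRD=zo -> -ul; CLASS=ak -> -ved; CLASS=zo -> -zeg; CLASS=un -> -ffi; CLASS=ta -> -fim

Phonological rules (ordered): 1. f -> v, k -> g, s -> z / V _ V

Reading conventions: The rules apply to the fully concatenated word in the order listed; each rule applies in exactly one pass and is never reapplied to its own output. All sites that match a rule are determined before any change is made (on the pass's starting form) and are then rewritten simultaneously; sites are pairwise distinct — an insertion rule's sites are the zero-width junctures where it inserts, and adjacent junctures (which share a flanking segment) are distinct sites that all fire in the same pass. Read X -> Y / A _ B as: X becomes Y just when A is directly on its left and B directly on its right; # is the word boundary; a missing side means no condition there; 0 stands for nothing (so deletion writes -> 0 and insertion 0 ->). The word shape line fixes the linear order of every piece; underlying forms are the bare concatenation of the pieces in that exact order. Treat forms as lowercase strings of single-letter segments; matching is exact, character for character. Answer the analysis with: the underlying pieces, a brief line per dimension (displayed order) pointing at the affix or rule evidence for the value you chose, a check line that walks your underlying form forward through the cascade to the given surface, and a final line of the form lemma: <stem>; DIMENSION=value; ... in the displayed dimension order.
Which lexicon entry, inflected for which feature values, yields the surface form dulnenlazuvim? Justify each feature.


underlying: dulnen-la-su-fim
VEL=ib - signalled by the affix -su
GRD=ki - signalled by the affix -la
CLASS=ta - signalled by the affix -fim
check: dulnenlasufim -> dulnenlazuvim
lemma: dulnen; VEL=ib; GRD=ki; CLASS=ta


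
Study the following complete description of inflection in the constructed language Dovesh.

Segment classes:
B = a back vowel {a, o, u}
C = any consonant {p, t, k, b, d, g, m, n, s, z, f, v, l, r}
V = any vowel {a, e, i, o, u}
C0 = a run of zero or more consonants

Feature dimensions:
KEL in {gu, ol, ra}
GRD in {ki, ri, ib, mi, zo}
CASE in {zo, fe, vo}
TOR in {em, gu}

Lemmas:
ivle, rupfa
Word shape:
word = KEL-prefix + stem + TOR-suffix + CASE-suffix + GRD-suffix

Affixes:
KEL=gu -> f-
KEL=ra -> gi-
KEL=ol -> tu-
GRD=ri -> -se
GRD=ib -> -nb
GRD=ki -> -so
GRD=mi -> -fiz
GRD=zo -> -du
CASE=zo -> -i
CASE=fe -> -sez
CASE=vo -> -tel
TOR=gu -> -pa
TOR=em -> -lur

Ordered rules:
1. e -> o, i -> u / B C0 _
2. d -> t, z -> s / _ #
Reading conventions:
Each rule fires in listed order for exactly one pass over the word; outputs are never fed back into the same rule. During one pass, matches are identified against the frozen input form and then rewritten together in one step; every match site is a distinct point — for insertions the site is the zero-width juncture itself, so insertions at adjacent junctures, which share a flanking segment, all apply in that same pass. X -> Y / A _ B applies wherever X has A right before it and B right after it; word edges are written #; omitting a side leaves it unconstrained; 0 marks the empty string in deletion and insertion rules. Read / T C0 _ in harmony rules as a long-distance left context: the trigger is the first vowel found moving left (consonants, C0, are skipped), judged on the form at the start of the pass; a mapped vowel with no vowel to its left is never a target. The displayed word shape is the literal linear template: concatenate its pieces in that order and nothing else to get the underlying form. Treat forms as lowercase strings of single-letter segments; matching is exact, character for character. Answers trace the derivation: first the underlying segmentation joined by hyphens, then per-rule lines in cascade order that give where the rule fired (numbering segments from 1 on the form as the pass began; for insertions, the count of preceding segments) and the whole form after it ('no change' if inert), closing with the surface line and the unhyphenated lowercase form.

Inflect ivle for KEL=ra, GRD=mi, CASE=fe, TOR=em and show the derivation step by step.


underlying: gi-ivle-lur-sez-fiz
1. e -> o, i -> u / B C0 _: fires at position(s) 11: giivlelursozfiz
2. d -> t, z -> s / _ #: fires at position(s) 15: giivlelursozfis
surface: giivlelursozfis


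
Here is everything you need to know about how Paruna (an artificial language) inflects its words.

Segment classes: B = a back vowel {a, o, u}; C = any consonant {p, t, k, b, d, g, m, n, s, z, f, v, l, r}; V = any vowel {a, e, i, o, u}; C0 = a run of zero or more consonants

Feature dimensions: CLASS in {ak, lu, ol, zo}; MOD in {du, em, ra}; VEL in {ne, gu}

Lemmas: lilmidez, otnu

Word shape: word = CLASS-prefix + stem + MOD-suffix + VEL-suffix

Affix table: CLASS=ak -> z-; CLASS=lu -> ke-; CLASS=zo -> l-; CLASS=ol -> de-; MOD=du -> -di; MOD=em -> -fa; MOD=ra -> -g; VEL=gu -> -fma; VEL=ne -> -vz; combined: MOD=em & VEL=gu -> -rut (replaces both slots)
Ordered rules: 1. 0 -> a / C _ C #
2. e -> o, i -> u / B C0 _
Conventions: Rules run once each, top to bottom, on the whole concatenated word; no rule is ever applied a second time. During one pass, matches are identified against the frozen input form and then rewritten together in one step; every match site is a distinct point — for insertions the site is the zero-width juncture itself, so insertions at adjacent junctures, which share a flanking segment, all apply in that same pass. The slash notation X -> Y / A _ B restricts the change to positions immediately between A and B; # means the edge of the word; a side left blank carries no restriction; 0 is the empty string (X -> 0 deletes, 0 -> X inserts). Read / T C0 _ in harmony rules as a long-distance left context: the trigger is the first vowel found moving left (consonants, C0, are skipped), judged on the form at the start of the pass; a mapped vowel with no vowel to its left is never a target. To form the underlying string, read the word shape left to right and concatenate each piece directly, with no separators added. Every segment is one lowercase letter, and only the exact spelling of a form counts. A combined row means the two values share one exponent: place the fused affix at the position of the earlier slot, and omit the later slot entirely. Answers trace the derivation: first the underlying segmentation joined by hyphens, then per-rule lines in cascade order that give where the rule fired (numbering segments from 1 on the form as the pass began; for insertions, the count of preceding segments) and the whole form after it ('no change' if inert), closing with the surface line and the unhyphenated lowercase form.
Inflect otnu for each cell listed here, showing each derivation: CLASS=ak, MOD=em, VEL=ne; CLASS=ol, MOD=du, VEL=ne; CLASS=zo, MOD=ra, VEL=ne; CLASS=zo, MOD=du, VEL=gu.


cell CLASS=ak, MOD=em, VEL=ne:
underlying: z-otnu-fa-vz
1. 0 -> a / C _ C #: inserts after position(s) 8: zotnufavaz
2. e -> o, i -> u / B C0 _: no change
surface: zotnufavaz

cell CLASS=ol, MOD=du, VEL=ne:
underlying: de-otnu-di-vz
1. 0 -> a / C _ C #: inserts after position(s) 9: deotnudivaz
2. e -> o, i -> u / B C0 _: fires at position(s) 8: deotnuduvaz
surface: deotnuduvaz

cell CLASS=zo, MOD=ra, VEL=ne:
underlying: l-otnu-g-vz
1. 0 -> a / C _ C #: inserts after position(s) 7: lotnugvaz
2. e -> o, i -> u / B C0 _: no change
surface: lotnugvaz

cell CLASS=zo, MOD=du, VEL=gu:
underlying: l-otnu-di-fma
1. 0 -> a / C _ C #: no change
2. e -> o, i -> u / B C0 _: fires at position(s) 7: lotnudufma
surface: lotnudufma


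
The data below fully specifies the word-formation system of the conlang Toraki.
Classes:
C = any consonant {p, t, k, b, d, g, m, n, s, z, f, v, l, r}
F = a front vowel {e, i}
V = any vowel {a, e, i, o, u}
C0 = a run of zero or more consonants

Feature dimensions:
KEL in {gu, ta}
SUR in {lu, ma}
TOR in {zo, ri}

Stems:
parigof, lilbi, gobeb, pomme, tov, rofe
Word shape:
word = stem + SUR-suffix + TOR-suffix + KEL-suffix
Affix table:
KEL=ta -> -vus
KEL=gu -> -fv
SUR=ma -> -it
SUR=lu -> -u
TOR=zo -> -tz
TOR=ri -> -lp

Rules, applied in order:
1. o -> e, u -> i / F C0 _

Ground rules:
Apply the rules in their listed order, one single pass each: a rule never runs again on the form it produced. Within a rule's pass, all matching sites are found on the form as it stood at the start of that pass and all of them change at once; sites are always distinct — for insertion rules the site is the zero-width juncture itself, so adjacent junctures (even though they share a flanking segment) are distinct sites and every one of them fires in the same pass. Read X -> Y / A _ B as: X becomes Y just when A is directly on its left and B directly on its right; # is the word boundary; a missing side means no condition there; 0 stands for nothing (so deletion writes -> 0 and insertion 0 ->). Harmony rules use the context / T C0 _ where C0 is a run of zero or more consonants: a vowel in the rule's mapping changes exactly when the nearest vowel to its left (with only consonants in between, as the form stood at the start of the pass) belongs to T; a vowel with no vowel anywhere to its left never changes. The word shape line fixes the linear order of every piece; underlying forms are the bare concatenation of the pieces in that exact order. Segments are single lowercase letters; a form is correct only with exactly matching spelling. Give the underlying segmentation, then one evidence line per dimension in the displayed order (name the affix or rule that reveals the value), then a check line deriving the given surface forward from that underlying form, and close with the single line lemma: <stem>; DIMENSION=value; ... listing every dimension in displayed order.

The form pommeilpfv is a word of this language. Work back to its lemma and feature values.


underlying: pomme-u-lp-fv
KEL=gu - signalled by the affix -fv
SUR=lu - signalled by the affix -u
TOR=ri - signalled by the affix -lp
check: pommeulpfv -> pommeilpfv
lemma: pomme; KEL=gu; SUR=lu; TOR=ri


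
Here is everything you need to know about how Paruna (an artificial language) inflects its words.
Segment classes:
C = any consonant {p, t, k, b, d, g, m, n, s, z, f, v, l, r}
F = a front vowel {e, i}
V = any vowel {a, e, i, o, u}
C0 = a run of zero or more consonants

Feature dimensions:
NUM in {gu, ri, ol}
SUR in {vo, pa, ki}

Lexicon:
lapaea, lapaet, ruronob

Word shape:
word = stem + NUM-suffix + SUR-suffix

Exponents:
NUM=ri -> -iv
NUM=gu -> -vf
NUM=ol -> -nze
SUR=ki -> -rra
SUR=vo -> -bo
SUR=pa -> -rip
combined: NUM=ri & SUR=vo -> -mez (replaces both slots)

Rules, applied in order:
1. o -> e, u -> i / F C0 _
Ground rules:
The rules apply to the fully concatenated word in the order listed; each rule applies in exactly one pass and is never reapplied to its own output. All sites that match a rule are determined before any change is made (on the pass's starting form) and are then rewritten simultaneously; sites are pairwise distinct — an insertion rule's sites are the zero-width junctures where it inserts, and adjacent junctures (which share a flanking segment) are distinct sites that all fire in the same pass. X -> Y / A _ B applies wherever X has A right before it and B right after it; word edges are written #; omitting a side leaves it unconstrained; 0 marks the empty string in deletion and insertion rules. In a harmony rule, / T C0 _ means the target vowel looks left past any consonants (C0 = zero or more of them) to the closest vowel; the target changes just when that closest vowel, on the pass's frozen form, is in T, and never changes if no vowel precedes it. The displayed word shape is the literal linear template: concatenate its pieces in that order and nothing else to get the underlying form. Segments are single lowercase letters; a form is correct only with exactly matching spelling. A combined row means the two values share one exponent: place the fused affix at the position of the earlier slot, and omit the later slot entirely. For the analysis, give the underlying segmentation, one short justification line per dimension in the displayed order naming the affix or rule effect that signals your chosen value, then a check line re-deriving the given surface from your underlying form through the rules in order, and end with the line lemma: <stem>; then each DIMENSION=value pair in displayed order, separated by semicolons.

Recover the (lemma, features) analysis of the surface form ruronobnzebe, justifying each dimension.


underlying: ruronob-nze-bo
NUM=ol - signalled by the affix -nze
SUR=vo - signalled by the affix -bo
check: ruronobnzebo -> ruronobnzebe
lemma: ruronob; NUM=ol; SUR=vo


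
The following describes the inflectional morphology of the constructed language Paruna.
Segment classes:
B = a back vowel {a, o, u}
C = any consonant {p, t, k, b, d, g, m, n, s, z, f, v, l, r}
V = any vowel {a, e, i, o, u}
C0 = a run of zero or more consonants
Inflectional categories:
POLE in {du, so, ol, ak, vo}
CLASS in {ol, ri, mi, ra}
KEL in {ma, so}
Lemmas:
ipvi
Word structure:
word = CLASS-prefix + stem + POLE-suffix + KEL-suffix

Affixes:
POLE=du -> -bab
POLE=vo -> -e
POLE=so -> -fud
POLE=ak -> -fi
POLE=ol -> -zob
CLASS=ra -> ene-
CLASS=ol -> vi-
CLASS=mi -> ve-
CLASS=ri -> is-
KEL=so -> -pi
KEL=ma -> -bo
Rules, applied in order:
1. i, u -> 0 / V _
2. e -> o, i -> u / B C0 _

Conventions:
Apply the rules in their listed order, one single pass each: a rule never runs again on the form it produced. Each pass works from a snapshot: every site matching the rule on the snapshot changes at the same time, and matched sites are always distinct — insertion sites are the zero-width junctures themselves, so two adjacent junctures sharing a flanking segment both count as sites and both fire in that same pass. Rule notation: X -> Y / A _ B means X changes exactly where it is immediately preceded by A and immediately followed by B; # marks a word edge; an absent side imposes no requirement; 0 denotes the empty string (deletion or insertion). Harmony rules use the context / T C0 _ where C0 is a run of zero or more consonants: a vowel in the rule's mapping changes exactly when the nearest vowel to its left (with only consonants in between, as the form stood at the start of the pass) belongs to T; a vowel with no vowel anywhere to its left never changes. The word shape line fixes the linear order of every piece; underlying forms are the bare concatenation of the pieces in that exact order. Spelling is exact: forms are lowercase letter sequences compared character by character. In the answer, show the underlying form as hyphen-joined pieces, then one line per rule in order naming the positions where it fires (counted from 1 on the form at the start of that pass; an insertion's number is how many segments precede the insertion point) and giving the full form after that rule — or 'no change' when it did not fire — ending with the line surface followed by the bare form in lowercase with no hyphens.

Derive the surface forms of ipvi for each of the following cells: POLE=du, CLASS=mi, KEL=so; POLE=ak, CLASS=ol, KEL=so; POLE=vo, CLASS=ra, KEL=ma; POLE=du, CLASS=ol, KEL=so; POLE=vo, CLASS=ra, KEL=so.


cell POLE=du, CLASS=mi, KEL=so:
underlying: ve-ipvi-bab-pi
1. i, u -> 0 / V _: fires at position(s) 3: vepvibabpi
2. e -> o, i -> u / B C0 _: fires at position(s) 10: vepvibabpu
surface: vepvibabpu

cell POLE=ak, CLASS=ol, KEL=so:
underlying: vi-ipvi-fi-pi
1. i, u -> 0 / V _: fires at position(s) 3: vipvifipi
2. e -> o, i -> u / B C0 _: no change
surface: vipvifipi

cell POLE=vo, CLASS=ra, KEL=ma:
underlying: ene-ipvi-e-bo
1. i, u -> 0 / V _: fires at position(s) 4: enepviebo
2. e -> o, i -> u / B C0 _: no change
surface: enepviebo

cell POLE=du, CLASS=ol, KEL=so:
underlying: vi-ipvi-bab-pi
1. i, u -> 0 / V _: fires at position(s) 3: vipvibabpi
2. e -> o, i -> u / B C0 _: fires at position(s) 10: vipvibabpu
surface: vipvibabpu

cell POLE=vo, CLASS=ra, KEL=so:
underlying: ene-ipvi-e-pi
1. i, u -> 0 / V _: fires at position(s) 4: enepviepi
2. e -> o, i -> u / B C0 _: no change
surface: enepviepi
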